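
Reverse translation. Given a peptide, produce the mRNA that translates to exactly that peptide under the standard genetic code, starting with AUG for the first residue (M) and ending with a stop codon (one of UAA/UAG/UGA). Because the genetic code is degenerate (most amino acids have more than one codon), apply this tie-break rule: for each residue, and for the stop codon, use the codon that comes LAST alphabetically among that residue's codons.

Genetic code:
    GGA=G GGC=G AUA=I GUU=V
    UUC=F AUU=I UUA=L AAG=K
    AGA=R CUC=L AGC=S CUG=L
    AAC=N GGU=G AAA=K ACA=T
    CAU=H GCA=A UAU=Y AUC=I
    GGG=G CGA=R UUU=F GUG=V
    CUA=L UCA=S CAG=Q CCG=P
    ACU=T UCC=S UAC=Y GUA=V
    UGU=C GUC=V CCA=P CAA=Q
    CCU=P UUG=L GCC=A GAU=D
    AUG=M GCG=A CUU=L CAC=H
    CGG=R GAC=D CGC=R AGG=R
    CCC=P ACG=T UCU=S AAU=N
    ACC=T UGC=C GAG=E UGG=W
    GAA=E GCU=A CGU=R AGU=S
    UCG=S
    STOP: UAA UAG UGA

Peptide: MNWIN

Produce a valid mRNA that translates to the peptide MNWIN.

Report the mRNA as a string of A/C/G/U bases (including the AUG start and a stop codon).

Answer: mRNA: AUGAAUUGGAUUAAUUGA

Derivation:
residue 1: M -> AUG (start codon)
residue 2: N codons sorted = AAC,AAU -> pick last = AAU
residue 3: W -> UGG (only codon)
residue 4: I codons sorted = AUA,AUC,AUU -> pick last = AUU
residue 5: N codons sorted = AAC,AAU -> pick last = AAU
terminator: stop codons sorted = UAA,UAG,UGA -> pick last = UGA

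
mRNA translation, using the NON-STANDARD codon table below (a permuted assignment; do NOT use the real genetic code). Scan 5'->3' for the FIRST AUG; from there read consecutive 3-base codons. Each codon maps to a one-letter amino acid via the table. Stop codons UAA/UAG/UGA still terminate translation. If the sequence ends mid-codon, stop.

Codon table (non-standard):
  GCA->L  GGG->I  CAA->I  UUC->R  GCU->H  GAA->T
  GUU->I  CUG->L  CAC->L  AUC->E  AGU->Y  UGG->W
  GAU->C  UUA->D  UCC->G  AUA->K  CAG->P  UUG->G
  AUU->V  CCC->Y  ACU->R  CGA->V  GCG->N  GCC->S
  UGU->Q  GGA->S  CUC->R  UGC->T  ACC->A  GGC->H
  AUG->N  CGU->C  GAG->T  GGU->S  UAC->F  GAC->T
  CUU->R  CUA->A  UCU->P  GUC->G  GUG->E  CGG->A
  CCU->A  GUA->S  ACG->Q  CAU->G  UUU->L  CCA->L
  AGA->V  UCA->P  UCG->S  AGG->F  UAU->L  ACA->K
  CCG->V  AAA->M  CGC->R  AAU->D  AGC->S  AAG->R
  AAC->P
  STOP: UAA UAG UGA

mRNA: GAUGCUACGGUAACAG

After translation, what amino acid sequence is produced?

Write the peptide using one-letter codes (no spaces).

start AUG at pos 1
pos 1: AUG -> N; peptide=N
pos 4: CUA -> A; peptide=NA
pos 7: CGG -> A; peptide=NAA
pos 10: UAA -> STOP

Answer: NAA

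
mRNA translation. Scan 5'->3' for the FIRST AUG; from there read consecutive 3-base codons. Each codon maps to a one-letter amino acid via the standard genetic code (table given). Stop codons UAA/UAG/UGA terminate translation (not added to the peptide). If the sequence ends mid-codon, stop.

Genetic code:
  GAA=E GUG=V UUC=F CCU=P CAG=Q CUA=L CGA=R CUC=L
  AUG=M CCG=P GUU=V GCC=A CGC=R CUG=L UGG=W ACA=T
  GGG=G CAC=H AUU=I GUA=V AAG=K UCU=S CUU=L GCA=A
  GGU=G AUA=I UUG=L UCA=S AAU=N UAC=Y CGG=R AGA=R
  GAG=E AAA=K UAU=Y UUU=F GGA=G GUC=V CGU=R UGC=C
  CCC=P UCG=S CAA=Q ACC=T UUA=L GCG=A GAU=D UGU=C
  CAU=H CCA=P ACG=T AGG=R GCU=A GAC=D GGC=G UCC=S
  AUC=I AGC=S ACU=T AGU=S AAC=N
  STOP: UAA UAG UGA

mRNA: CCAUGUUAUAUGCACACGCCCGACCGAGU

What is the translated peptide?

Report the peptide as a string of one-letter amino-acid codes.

start AUG at pos 2
pos 2: AUG -> M; peptide=M
pos 5: UUA -> L; peptide=ML
pos 8: UAU -> Y; peptide=MLY
pos 11: GCA -> A; peptide=MLYA
pos 14: CAC -> H; peptide=MLYAH
pos 17: GCC -> A; peptide=MLYAHA
pos 20: CGA -> R; peptide=MLYAHAR
pos 23: CCG -> P; peptide=MLYAHARP
pos 26: AGU -> S; peptide=MLYAHARPS
pos 29: only 0 nt remain (<3), stop (end of mRNA)

Answer: MLYAHARPS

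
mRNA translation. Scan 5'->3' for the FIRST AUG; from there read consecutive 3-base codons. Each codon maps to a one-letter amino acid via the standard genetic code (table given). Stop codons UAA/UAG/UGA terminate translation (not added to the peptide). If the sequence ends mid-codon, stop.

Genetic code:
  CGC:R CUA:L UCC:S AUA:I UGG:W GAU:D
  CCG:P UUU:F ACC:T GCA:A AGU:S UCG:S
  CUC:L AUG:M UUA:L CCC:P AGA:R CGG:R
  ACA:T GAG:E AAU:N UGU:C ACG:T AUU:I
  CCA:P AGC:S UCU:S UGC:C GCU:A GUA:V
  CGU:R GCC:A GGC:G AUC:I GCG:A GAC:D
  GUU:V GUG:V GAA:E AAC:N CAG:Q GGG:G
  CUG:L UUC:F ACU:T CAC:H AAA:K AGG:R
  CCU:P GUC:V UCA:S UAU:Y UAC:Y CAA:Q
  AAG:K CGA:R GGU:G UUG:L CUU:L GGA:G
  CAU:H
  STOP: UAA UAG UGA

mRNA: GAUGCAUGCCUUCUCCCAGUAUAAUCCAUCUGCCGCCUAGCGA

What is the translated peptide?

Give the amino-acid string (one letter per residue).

Answer: MHAFSQYNPSAA

Derivation:
start AUG at pos 1
pos 1: AUG -> M; peptide=M
pos 4: CAU -> H; peptide=MH
pos 7: GCC -> A; peptide=MHA
pos 10: UUC -> F; peptide=MHAF
pos 13: UCC -> S; peptide=MHAFS
pos 16: CAG -> Q; peptide=MHAFSQ
pos 19: UAU -> Y; peptide=MHAFSQY
pos 22: AAU -> N; peptide=MHAFSQYN
pos 25: CCA -> P; peptide=MHAFSQYNP
pos 28: UCU -> S; peptide=MHAFSQYNPS
pos 31: GCC -> A; peptide=MHAFSQYNPSA
pos 34: GCC -> A; peptide=MHAFSQYNPSAA
pos 37: UAG -> STOP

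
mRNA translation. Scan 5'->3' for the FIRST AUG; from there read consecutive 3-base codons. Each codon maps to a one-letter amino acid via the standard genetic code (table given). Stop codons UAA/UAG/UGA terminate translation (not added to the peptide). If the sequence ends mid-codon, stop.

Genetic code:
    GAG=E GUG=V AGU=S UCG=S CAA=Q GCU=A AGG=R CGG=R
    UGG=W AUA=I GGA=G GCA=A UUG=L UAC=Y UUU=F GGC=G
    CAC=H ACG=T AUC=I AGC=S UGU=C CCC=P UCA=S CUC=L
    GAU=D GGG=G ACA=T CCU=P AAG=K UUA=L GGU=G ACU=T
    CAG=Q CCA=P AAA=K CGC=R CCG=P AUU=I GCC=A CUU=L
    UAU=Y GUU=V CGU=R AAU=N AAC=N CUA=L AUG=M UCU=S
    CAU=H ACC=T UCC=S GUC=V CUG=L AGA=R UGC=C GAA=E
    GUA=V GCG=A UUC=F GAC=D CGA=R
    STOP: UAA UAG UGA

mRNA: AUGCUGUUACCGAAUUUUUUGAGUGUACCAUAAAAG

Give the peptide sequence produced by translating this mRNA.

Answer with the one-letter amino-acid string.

start AUG at pos 0
pos 0: AUG -> M; peptide=M
pos 3: CUG -> L; peptide=ML
pos 6: UUA -> L; peptide=MLL
pos 9: CCG -> P; peptide=MLLP
pos 12: AAU -> N; peptide=MLLPN
pos 15: UUU -> F; peptide=MLLPNF
pos 18: UUG -> L; peptide=MLLPNFL
pos 21: AGU -> S; peptide=MLLPNFLS
pos 24: GUA -> V; peptide=MLLPNFLSV
pos 27: CCA -> P; peptide=MLLPNFLSVP
pos 30: UAA -> STOP

Answer: MLLPNFLSVP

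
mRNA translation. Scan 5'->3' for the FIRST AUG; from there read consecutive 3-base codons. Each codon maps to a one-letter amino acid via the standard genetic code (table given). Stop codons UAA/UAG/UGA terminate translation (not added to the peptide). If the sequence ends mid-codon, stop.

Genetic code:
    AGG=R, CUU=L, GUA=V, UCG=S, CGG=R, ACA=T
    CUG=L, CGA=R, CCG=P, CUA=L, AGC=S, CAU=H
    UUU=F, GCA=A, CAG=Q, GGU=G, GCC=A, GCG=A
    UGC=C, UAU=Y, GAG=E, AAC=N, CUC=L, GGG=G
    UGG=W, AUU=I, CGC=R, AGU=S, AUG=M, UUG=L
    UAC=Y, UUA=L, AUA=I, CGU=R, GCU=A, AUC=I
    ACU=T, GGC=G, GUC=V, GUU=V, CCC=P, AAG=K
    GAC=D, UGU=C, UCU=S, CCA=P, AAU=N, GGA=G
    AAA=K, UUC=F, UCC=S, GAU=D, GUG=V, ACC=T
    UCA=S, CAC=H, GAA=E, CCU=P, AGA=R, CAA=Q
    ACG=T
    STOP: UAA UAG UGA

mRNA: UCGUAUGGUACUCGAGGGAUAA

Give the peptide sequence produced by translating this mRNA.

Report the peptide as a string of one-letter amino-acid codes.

start AUG at pos 4
pos 4: AUG -> M; peptide=M
pos 7: GUA -> V; peptide=MV
pos 10: CUC -> L; peptide=MVL
pos 13: GAG -> E; peptide=MVLE
pos 16: GGA -> G; peptide=MVLEG
pos 19: UAA -> STOP

Answer: MVLEG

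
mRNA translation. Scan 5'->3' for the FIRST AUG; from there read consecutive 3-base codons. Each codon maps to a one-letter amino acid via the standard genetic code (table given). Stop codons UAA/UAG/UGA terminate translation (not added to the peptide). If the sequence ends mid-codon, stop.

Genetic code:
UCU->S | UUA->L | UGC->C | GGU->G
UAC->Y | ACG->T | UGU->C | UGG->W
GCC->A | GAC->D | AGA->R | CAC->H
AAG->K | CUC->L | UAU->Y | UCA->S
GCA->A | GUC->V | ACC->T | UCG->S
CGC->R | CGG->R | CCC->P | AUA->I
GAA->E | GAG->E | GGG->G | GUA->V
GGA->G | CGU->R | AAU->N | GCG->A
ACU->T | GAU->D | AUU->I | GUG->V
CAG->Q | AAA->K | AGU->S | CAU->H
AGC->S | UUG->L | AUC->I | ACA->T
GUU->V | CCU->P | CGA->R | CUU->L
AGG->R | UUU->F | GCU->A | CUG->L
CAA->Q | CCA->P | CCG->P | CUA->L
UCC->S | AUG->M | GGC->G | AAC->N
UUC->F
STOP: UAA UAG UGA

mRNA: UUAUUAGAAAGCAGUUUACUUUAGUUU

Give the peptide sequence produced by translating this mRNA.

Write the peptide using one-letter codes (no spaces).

Answer: (empty: no AUG start codon)

Derivation:
no AUG start codon found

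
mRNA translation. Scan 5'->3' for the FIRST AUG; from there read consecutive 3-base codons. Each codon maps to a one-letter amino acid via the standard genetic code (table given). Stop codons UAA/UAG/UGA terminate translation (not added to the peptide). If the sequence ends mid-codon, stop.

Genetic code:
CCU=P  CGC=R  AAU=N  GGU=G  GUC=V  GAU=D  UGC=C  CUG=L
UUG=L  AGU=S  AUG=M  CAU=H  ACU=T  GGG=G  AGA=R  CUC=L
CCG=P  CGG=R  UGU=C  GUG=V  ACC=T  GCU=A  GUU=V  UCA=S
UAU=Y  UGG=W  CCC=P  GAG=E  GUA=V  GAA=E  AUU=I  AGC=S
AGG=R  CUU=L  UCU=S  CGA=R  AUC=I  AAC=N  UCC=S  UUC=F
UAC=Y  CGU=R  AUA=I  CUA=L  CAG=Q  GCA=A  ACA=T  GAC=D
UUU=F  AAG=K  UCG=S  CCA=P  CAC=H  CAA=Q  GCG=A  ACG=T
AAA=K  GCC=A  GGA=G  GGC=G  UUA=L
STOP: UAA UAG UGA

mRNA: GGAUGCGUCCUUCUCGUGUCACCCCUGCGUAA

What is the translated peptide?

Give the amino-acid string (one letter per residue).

Answer: MRPSRVTPA

Derivation:
start AUG at pos 2
pos 2: AUG -> M; peptide=M
pos 5: CGU -> R; peptide=MR
pos 8: CCU -> P; peptide=MRP
pos 11: UCU -> S; peptide=MRPS
pos 14: CGU -> R; peptide=MRPSR
pos 17: GUC -> V; peptide=MRPSRV
pos 20: ACC -> T; peptide=MRPSRVT
pos 23: CCU -> P; peptide=MRPSRVTP
pos 26: GCG -> A; peptide=MRPSRVTPA
pos 29: UAA -> STOP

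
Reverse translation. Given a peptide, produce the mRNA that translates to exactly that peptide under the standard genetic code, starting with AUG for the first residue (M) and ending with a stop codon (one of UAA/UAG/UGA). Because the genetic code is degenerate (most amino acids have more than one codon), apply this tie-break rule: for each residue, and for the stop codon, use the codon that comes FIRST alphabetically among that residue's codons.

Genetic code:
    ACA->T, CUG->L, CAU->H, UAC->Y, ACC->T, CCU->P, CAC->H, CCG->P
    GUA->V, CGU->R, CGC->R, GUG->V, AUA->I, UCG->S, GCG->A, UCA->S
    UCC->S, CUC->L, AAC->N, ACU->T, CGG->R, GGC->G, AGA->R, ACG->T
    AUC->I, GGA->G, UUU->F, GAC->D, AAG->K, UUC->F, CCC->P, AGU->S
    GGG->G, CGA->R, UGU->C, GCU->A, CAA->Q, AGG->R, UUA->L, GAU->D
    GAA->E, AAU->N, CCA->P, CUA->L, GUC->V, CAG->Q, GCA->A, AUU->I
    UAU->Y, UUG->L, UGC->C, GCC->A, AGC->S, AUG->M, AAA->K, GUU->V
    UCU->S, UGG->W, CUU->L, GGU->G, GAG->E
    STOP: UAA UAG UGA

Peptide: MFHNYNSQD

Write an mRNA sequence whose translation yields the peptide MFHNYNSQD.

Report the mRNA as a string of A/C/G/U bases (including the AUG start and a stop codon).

Answer: mRNA: AUGUUCCACAACUACAACAGCCAAGACUAA

Derivation:
residue 1: M -> AUG (start codon)
residue 2: F codons sorted = UUC,UUU -> pick first = UUC
residue 3: H codons sorted = CAC,CAU -> pick first = CAC
residue 4: N codons sorted = AAC,AAU -> pick first = AAC
residue 5: Y codons sorted = UAC,UAU -> pick first = UAC
residue 6: N codons sorted = AAC,AAU -> pick first = AAC
residue 7: S codons sorted = AGC,AGU,UCA,UCC,UCG,UCU -> pick first = AGC
residue 8: Q codons sorted = CAA,CAG -> pick first = CAA
residue 9: D codons sorted = GAC,GAU -> pick first = GAC
terminator: stop codons sorted = UAA,UAG,UGA -> pick first = UAA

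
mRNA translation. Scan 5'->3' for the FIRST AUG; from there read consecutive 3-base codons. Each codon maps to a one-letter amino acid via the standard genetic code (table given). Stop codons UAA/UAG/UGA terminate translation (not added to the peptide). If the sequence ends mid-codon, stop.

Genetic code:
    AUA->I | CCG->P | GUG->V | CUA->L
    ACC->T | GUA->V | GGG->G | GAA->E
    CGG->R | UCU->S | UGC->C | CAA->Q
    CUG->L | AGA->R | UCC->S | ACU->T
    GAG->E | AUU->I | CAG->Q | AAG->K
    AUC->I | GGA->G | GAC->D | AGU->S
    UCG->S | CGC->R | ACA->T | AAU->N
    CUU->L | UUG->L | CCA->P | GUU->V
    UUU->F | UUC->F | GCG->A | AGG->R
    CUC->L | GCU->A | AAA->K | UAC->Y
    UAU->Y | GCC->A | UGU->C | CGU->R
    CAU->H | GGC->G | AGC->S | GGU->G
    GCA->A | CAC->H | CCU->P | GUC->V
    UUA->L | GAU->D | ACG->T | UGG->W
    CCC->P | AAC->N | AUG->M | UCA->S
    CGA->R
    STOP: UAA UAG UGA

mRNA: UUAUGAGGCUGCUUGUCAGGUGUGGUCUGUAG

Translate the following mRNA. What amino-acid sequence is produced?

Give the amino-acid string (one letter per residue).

Answer: MRLLVRCGL

Derivation:
start AUG at pos 2
pos 2: AUG -> M; peptide=M
pos 5: AGG -> R; peptide=MR
pos 8: CUG -> L; peptide=MRL
pos 11: CUU -> L; peptide=MRLL
pos 14: GUC -> V; peptide=MRLLV
pos 17: AGG -> R; peptide=MRLLVR
pos 20: UGU -> C; peptide=MRLLVRC
pos 23: GGU -> G; peptide=MRLLVRCG
pos 26: CUG -> L; peptide=MRLLVRCGL
pos 29: UAG -> STOP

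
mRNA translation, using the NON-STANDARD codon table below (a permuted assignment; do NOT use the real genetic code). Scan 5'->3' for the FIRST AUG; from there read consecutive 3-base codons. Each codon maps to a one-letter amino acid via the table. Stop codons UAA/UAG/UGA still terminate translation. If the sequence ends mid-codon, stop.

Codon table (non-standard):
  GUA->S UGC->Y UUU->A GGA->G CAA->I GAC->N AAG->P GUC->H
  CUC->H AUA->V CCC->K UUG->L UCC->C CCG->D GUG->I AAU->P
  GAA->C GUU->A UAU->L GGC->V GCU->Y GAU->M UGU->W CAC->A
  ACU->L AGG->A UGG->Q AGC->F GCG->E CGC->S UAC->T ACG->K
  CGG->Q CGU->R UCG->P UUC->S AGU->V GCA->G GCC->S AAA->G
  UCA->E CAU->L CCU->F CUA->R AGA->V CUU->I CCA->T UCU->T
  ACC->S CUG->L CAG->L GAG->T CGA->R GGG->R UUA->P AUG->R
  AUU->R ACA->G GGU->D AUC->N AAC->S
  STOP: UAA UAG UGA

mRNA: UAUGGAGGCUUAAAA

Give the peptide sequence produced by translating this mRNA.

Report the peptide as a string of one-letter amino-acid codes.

start AUG at pos 1
pos 1: AUG -> R; peptide=R
pos 4: GAG -> T; peptide=RT
pos 7: GCU -> Y; peptide=RTY
pos 10: UAA -> STOP

Answer: RTY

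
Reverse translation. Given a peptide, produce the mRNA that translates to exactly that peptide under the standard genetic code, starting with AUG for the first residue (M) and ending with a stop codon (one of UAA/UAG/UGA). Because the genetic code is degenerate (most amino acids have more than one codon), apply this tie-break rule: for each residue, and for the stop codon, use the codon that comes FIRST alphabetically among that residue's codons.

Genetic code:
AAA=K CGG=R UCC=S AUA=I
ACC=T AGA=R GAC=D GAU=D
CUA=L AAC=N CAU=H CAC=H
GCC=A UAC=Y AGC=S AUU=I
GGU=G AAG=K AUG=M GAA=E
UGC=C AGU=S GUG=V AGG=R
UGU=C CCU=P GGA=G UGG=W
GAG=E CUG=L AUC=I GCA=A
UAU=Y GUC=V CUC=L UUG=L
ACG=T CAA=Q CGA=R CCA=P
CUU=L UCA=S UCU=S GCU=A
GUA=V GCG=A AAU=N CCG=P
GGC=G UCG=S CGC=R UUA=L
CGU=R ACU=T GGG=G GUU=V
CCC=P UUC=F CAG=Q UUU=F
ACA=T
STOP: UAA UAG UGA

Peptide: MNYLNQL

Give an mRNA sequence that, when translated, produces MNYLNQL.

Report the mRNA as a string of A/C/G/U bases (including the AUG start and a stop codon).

residue 1: M -> AUG (start codon)
residue 2: N codons sorted = AAC,AAU -> pick first = AAC
residue 3: Y codons sorted = UAC,UAU -> pick first = UAC
residue 4: L codons sorted = CUA,CUC,CUG,CUU,UUA,UUG -> pick first = CUA
residue 5: N codons sorted = AAC,AAU -> pick first = AAC
residue 6: Q codons sorted = CAA,CAG -> pick first = CAA
residue 7: L codons sorted = CUA,CUC,CUG,CUU,UUA,UUG -> pick first = CUA
terminator: stop codons sorted = UAA,UAG,UGA -> pick first = UAA

Answer: mRNA: AUGAACUACCUAAACCAACUAUAA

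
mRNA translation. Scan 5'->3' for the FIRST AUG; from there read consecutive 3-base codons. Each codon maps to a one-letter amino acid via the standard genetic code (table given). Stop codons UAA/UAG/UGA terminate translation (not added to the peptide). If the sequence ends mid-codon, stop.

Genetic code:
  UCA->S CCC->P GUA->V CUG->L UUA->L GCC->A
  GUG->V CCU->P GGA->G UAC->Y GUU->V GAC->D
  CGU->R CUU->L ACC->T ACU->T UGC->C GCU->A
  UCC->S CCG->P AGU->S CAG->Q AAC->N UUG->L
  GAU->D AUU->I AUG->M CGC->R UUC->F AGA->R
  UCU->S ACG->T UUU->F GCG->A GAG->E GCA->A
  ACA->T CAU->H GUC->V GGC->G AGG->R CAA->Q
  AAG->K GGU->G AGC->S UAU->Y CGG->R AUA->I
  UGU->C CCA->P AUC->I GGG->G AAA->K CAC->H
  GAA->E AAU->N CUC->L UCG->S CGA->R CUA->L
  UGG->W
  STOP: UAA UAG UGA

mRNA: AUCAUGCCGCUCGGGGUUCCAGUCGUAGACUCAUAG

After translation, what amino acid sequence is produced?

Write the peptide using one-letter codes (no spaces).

Answer: MPLGVPVVDS

Derivation:
start AUG at pos 3
pos 3: AUG -> M; peptide=M
pos 6: CCG -> P; peptide=MP
pos 9: CUC -> L; peptide=MPL
pos 12: GGG -> G; peptide=MPLG
pos 15: GUU -> V; peptide=MPLGV
pos 18: CCA -> P; peptide=MPLGVP
pos 21: GUC -> V; peptide=MPLGVPV
pos 24: GUA -> V; peptide=MPLGVPVV
pos 27: GAC -> D; peptide=MPLGVPVVD
pos 30: UCA -> S; peptide=MPLGVPVVDS
pos 33: UAG -> STOP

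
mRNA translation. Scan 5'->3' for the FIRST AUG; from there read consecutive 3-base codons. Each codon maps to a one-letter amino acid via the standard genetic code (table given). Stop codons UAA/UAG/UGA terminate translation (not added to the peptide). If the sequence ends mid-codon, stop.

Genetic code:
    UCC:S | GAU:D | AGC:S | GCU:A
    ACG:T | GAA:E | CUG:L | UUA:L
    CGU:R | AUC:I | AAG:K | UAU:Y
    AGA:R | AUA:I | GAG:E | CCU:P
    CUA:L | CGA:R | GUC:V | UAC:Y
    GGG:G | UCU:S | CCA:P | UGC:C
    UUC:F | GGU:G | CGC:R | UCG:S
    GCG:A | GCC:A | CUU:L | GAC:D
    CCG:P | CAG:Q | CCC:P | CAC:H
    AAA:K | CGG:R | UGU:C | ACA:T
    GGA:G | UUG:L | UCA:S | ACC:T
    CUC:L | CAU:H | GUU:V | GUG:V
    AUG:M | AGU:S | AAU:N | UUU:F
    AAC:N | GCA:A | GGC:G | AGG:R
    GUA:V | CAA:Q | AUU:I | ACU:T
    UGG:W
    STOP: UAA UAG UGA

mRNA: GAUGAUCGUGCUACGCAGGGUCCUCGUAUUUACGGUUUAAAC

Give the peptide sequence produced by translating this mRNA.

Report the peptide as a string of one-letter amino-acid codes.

start AUG at pos 1
pos 1: AUG -> M; peptide=M
pos 4: AUC -> I; peptide=MI
pos 7: GUG -> V; peptide=MIV
pos 10: CUA -> L; peptide=MIVL
pos 13: CGC -> R; peptide=MIVLR
pos 16: AGG -> R; peptide=MIVLRR
pos 19: GUC -> V; peptide=MIVLRRV
pos 22: CUC -> L; peptide=MIVLRRVL
pos 25: GUA -> V; peptide=MIVLRRVLV
pos 28: UUU -> F; peptide=MIVLRRVLVF
pos 31: ACG -> T; peptide=MIVLRRVLVFT
pos 34: GUU -> V; peptide=MIVLRRVLVFTV
pos 37: UAA -> STOP

Answer: MIVLRRVLVFTV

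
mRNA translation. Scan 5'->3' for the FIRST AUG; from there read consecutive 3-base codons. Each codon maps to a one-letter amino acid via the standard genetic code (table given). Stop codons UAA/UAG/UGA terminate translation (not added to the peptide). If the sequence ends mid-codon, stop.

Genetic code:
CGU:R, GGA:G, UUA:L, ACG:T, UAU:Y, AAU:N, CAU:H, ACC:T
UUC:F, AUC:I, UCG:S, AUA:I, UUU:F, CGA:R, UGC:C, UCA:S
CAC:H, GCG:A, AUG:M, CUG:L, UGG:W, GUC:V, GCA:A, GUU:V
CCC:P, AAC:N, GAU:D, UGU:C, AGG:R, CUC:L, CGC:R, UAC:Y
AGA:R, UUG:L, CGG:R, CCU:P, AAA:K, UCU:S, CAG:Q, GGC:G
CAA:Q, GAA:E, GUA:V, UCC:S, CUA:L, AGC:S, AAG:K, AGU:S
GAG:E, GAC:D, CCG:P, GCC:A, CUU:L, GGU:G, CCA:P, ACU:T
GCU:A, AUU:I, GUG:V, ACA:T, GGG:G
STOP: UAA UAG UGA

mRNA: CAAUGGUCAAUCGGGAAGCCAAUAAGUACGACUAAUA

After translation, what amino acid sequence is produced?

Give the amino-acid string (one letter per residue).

start AUG at pos 2
pos 2: AUG -> M; peptide=M
pos 5: GUC -> V; peptide=MV
pos 8: AAU -> N; peptide=MVN
pos 11: CGG -> R; peptide=MVNR
pos 14: GAA -> E; peptide=MVNRE
pos 17: GCC -> A; peptide=MVNREA
pos 20: AAU -> N; peptide=MVNREAN
pos 23: AAG -> K; peptide=MVNREANK
pos 26: UAC -> Y; peptide=MVNREANKY
pos 29: GAC -> D; peptide=MVNREANKYD
pos 32: UAA -> STOP

Answer: MVNREANKYD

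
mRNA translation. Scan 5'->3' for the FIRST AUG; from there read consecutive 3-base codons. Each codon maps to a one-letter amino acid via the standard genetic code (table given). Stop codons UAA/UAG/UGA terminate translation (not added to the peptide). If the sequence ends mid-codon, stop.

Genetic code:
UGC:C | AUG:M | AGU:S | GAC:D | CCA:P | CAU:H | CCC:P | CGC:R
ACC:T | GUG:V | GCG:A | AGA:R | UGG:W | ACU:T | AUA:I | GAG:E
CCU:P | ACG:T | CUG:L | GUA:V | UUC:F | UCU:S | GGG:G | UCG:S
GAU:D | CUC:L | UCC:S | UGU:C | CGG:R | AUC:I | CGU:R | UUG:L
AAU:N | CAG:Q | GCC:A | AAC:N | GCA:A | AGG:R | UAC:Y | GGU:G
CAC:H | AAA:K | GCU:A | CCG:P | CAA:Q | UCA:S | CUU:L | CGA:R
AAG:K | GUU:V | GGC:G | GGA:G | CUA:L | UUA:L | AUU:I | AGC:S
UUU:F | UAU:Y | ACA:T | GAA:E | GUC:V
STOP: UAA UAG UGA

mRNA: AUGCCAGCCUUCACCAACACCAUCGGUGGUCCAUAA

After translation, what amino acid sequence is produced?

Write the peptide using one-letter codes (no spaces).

Answer: MPAFTNTIGGP

Derivation:
start AUG at pos 0
pos 0: AUG -> M; peptide=M
pos 3: CCA -> P; peptide=MP
pos 6: GCC -> A; peptide=MPA
pos 9: UUC -> F; peptide=MPAF
pos 12: ACC -> T; peptide=MPAFT
pos 15: AAC -> N; peptide=MPAFTN
pos 18: ACC -> T; peptide=MPAFTNT
pos 21: AUC -> I; peptide=MPAFTNTI
pos 24: GGU -> G; peptide=MPAFTNTIG
pos 27: GGU -> G; peptide=MPAFTNTIGG
pos 30: CCA -> P; peptide=MPAFTNTIGGP
pos 33: UAA -> STOP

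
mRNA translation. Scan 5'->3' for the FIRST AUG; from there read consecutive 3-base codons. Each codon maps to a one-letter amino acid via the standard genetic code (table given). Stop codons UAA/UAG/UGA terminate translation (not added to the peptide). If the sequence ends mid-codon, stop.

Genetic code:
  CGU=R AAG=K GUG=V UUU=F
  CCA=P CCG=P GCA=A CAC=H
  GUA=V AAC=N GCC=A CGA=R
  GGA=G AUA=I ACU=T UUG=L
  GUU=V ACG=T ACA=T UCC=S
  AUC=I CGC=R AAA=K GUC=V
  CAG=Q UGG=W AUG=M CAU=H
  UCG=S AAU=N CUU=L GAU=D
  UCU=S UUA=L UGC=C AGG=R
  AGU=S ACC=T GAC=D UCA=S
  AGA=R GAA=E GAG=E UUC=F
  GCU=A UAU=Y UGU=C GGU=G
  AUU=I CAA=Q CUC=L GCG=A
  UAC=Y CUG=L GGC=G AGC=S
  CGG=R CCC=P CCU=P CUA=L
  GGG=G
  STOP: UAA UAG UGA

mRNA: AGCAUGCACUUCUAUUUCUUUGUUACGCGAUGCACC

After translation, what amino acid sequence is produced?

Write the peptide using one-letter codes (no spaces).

start AUG at pos 3
pos 3: AUG -> M; peptide=M
pos 6: CAC -> H; peptide=MH
pos 9: UUC -> F; peptide=MHF
pos 12: UAU -> Y; peptide=MHFY
pos 15: UUC -> F; peptide=MHFYF
pos 18: UUU -> F; peptide=MHFYFF
pos 21: GUU -> V; peptide=MHFYFFV
pos 24: ACG -> T; peptide=MHFYFFVT
pos 27: CGA -> R; peptide=MHFYFFVTR
pos 30: UGC -> C; peptide=MHFYFFVTRC
pos 33: ACC -> T; peptide=MHFYFFVTRCT
pos 36: only 0 nt remain (<3), stop (end of mRNA)

Answer: MHFYFFVTRCT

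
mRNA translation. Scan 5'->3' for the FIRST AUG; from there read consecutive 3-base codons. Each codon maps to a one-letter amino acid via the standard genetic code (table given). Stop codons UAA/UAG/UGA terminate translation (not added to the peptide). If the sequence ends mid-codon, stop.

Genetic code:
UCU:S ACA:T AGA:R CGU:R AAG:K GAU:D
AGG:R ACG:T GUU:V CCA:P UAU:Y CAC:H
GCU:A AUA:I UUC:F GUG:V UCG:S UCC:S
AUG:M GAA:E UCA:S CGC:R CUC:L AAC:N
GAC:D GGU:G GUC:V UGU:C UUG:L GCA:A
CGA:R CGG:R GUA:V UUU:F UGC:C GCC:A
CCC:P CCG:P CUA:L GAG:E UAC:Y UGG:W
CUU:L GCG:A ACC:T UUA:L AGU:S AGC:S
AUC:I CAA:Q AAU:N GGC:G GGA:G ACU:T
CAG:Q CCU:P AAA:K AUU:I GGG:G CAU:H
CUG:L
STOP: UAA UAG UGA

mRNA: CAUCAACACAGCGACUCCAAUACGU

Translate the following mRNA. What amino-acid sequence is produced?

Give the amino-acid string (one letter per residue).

Answer: (empty: no AUG start codon)

Derivation:
no AUG start codon found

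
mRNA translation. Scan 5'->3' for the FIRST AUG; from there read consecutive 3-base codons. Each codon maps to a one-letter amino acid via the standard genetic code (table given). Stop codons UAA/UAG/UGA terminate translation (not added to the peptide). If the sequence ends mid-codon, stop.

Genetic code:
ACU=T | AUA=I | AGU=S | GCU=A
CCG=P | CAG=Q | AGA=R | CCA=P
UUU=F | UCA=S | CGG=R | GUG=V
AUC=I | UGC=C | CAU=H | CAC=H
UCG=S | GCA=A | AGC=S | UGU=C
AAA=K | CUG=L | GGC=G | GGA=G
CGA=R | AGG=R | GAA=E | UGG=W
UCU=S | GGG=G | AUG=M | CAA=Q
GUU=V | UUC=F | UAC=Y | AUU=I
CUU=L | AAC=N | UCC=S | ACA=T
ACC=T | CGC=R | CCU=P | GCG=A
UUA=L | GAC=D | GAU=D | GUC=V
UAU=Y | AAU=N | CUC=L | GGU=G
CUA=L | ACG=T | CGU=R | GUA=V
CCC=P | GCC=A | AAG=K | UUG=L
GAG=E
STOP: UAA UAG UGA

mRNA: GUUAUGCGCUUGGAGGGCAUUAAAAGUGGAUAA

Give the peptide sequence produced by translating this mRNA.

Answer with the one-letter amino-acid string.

start AUG at pos 3
pos 3: AUG -> M; peptide=M
pos 6: CGC -> R; peptide=MR
pos 9: UUG -> L; peptide=MRL
pos 12: GAG -> E; peptide=MRLE
pos 15: GGC -> G; peptide=MRLEG
pos 18: AUU -> I; peptide=MRLEGI
pos 21: AAA -> K; peptide=MRLEGIK
pos 24: AGU -> S; peptide=MRLEGIKS
pos 27: GGA -> G; peptide=MRLEGIKSG
pos 30: UAA -> STOP

Answer: MRLEGIKSG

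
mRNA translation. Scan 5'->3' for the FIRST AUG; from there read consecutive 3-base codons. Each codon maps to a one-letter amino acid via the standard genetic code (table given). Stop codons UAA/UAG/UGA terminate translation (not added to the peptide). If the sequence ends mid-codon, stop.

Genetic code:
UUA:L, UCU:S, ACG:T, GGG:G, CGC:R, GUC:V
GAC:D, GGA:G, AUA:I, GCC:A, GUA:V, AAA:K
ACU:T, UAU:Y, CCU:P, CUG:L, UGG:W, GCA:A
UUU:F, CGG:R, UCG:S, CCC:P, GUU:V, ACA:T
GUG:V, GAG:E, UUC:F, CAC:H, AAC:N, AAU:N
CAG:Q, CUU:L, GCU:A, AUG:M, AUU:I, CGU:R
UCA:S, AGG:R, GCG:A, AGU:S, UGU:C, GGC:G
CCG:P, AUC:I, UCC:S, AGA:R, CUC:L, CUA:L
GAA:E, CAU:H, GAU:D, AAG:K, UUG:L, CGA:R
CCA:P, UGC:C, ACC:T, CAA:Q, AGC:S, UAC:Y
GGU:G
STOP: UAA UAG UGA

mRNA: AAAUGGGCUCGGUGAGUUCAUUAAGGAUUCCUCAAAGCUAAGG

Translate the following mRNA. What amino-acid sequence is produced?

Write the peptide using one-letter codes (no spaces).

Answer: MGSVSSLRIPQS

Derivation:
start AUG at pos 2
pos 2: AUG -> M; peptide=M
pos 5: GGC -> G; peptide=MG
pos 8: UCG -> S; peptide=MGS
pos 11: GUG -> V; peptide=MGSV
pos 14: AGU -> S; peptide=MGSVS
pos 17: UCA -> S; peptide=MGSVSS
pos 20: UUA -> L; peptide=MGSVSSL
pos 23: AGG -> R; peptide=MGSVSSLR
pos 26: AUU -> I; peptide=MGSVSSLRI
pos 29: CCU -> P; peptide=MGSVSSLRIP
pos 32: CAA -> Q; peptide=MGSVSSLRIPQ
pos 35: AGC -> S; peptide=MGSVSSLRIPQS
pos 38: UAA -> STOP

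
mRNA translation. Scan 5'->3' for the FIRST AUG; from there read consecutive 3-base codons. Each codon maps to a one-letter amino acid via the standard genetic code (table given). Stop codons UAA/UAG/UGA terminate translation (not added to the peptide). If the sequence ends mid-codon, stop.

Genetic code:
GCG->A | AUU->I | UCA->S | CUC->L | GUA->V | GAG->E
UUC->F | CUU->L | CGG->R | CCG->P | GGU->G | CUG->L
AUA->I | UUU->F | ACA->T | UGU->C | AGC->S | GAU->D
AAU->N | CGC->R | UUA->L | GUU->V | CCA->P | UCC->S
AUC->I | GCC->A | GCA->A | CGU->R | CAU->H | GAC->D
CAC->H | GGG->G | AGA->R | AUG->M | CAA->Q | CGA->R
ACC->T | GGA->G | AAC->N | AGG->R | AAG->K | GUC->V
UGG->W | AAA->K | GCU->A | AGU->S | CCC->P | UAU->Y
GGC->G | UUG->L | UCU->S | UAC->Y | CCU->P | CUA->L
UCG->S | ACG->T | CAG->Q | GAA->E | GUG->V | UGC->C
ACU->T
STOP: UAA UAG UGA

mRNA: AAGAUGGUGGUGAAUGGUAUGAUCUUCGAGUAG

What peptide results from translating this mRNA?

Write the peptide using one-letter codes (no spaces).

Answer: MVVNGMIFE

Derivation:
start AUG at pos 3
pos 3: AUG -> M; peptide=M
pos 6: GUG -> V; peptide=MV
pos 9: GUG -> V; peptide=MVV
pos 12: AAU -> N; peptide=MVVN
pos 15: GGU -> G; peptide=MVVNG
pos 18: AUG -> M; peptide=MVVNGM
pos 21: AUC -> I; peptide=MVVNGMI
pos 24: UUC -> F; peptide=MVVNGMIF
pos 27: GAG -> E; peptide=MVVNGMIFE
pos 30: UAG -> STOP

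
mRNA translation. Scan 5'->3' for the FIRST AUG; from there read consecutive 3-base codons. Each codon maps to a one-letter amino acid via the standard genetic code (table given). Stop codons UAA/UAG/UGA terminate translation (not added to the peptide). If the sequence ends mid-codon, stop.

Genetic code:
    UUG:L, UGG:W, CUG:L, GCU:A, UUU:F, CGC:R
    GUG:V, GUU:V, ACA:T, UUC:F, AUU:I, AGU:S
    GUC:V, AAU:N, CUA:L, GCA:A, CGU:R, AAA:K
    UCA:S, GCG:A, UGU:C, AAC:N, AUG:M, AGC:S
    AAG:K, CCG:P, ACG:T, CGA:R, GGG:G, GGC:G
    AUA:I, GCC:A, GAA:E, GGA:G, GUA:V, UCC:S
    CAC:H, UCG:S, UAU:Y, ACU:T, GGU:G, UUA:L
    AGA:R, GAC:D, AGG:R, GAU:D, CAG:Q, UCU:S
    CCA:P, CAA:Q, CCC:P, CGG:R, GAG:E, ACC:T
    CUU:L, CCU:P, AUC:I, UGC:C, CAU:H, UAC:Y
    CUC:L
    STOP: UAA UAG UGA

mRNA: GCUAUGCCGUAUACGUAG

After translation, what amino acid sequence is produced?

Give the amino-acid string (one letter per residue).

Answer: MPYT

Derivation:
start AUG at pos 3
pos 3: AUG -> M; peptide=M
pos 6: CCG -> P; peptide=MP
pos 9: UAU -> Y; peptide=MPY
pos 12: ACG -> T; peptide=MPYT
pos 15: UAG -> STOP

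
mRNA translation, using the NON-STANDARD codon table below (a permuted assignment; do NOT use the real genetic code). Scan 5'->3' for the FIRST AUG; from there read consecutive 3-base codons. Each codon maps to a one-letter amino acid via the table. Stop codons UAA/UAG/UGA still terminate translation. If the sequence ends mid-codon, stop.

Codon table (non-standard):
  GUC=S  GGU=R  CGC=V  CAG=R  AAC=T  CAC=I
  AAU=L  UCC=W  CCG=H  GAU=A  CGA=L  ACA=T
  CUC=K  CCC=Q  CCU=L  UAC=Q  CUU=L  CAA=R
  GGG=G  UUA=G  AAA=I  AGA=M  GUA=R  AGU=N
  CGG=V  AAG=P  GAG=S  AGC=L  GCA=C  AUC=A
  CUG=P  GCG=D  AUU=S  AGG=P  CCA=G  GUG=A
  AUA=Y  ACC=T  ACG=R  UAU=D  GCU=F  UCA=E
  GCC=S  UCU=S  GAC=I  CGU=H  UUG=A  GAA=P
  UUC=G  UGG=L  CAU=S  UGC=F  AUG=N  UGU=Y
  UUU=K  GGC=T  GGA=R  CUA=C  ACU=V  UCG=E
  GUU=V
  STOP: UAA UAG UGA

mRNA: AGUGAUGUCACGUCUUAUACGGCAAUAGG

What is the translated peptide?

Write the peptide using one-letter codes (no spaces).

Answer: NEHLYVR

Derivation:
start AUG at pos 4
pos 4: AUG -> N; peptide=N
pos 7: UCA -> E; peptide=NE
pos 10: CGU -> H; peptide=NEH
pos 13: CUU -> L; peptide=NEHL
pos 16: AUA -> Y; peptide=NEHLY
pos 19: CGG -> V; peptide=NEHLYV
pos 22: CAA -> R; peptide=NEHLYVR
pos 25: UAG -> STOP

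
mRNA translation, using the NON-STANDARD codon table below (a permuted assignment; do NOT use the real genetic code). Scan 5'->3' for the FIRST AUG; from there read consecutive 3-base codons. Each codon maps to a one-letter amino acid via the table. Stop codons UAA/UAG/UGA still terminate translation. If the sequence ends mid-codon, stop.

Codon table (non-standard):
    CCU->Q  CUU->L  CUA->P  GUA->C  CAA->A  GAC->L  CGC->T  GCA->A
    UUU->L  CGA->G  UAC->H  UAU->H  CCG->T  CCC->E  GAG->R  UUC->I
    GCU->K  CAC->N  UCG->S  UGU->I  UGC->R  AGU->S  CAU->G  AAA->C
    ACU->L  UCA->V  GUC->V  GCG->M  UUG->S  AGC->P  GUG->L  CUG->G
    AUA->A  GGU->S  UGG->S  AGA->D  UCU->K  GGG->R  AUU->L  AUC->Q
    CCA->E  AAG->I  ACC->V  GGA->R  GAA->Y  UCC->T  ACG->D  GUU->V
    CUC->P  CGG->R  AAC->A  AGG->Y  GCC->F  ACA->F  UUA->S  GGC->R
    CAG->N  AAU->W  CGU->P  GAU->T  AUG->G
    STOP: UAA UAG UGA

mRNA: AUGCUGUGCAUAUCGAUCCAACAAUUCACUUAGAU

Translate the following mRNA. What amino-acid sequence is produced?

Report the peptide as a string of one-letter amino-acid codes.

Answer: GGRASQAAIL

Derivation:
start AUG at pos 0
pos 0: AUG -> G; peptide=G
pos 3: CUG -> G; peptide=GG
pos 6: UGC -> R; peptide=GGR
pos 9: AUA -> A; peptide=GGRA
pos 12: UCG -> S; peptide=GGRAS
pos 15: AUC -> Q; peptide=GGRASQ
pos 18: CAA -> A; peptide=GGRASQA
pos 21: CAA -> A; peptide=GGRASQAA
pos 24: UUC -> I; peptide=GGRASQAAI
pos 27: ACU -> L; peptide=GGRASQAAIL
pos 30: UAG -> STOP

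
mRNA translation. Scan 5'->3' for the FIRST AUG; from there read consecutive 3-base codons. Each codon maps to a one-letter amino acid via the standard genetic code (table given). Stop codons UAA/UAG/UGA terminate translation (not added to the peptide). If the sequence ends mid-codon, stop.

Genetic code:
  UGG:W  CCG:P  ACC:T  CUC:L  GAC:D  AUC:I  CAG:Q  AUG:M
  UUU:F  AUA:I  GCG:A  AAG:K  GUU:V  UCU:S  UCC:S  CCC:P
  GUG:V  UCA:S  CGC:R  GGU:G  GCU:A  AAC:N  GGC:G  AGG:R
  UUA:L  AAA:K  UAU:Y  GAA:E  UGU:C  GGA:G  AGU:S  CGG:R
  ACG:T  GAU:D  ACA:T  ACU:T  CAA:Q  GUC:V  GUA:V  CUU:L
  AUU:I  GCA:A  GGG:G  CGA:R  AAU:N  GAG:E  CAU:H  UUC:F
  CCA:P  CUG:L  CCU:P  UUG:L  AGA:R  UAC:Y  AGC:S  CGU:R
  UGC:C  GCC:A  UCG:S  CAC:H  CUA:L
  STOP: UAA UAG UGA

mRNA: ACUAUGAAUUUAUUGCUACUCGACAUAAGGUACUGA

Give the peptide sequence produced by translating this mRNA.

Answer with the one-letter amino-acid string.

start AUG at pos 3
pos 3: AUG -> M; peptide=M
pos 6: AAU -> N; peptide=MN
pos 9: UUA -> L; peptide=MNL
pos 12: UUG -> L; peptide=MNLL
pos 15: CUA -> L; peptide=MNLLL
pos 18: CUC -> L; peptide=MNLLLL
pos 21: GAC -> D; peptide=MNLLLLD
pos 24: AUA -> I; peptide=MNLLLLDI
pos 27: AGG -> R; peptide=MNLLLLDIR
pos 30: UAC -> Y; peptide=MNLLLLDIRY
pos 33: UGA -> STOP

Answer: MNLLLLDIRY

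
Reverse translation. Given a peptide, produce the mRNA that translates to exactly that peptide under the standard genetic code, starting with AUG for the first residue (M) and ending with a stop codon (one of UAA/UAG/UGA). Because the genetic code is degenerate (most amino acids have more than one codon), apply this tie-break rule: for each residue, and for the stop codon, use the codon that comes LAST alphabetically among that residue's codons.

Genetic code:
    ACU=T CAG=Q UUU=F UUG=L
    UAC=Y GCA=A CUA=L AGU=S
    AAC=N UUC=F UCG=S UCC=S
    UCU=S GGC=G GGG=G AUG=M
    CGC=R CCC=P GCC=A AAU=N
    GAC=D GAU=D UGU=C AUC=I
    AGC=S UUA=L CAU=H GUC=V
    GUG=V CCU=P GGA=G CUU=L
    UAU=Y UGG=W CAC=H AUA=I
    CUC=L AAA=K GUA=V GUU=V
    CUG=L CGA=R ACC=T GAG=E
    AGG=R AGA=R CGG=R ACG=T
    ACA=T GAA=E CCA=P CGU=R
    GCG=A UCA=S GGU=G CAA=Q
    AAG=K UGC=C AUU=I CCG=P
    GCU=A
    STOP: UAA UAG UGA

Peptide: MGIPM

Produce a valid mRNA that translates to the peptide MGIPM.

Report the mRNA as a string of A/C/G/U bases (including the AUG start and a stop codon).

Answer: mRNA: AUGGGUAUUCCUAUGUGA

Derivation:
residue 1: M -> AUG (start codon)
residue 2: G codons sorted = GGA,GGC,GGG,GGU -> pick last = GGU
residue 3: I codons sorted = AUA,AUC,AUU -> pick last = AUU
residue 4: P codons sorted = CCA,CCC,CCG,CCU -> pick last = CCU
residue 5: M -> AUG (only codon)
terminator: stop codons sorted = UAA,UAG,UGA -> pick last = UGA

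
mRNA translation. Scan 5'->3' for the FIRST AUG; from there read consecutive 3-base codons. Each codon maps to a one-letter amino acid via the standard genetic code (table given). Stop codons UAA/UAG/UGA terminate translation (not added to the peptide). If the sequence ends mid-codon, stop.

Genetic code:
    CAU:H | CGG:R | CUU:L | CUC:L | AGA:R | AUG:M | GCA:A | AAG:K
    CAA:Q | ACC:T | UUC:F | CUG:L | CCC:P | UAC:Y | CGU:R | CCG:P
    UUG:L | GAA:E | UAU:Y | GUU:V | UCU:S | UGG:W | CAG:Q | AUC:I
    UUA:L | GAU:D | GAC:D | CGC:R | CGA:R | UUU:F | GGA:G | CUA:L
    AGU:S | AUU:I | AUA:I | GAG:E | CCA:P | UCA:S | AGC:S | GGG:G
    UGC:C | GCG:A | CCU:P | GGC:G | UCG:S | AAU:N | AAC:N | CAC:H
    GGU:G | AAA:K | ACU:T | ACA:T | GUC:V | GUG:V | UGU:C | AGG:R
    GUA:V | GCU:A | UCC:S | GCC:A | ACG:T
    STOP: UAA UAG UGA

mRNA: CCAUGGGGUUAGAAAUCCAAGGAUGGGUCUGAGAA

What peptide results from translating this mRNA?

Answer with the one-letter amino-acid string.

start AUG at pos 2
pos 2: AUG -> M; peptide=M
pos 5: GGG -> G; peptide=MG
pos 8: UUA -> L; peptide=MGL
pos 11: GAA -> E; peptide=MGLE
pos 14: AUC -> I; peptide=MGLEI
pos 17: CAA -> Q; peptide=MGLEIQ
pos 20: GGA -> G; peptide=MGLEIQG
pos 23: UGG -> W; peptide=MGLEIQGW
pos 26: GUC -> V; peptide=MGLEIQGWV
pos 29: UGA -> STOP

Answer: MGLEIQGWV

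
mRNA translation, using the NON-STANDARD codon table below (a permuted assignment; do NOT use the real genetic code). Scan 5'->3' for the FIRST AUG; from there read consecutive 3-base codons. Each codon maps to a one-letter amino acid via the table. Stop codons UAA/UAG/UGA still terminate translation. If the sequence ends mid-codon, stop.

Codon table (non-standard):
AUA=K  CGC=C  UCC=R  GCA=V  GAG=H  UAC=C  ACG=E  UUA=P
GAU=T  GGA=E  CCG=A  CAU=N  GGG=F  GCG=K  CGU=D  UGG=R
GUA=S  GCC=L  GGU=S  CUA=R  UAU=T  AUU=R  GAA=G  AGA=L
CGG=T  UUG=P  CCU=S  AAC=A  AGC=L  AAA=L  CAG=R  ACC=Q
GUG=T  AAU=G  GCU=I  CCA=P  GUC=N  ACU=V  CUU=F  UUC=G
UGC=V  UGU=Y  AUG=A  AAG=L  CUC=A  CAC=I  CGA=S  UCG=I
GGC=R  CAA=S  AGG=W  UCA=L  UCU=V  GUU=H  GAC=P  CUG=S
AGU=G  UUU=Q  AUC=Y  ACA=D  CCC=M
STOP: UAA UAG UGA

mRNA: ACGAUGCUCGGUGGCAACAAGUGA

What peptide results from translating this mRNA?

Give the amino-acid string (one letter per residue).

start AUG at pos 3
pos 3: AUG -> A; peptide=A
pos 6: CUC -> A; peptide=AA
pos 9: GGU -> S; peptide=AAS
pos 12: GGC -> R; peptide=AASR
pos 15: AAC -> A; peptide=AASRA
pos 18: AAG -> L; peptide=AASRAL
pos 21: UGA -> STOP

Answer: AASRAL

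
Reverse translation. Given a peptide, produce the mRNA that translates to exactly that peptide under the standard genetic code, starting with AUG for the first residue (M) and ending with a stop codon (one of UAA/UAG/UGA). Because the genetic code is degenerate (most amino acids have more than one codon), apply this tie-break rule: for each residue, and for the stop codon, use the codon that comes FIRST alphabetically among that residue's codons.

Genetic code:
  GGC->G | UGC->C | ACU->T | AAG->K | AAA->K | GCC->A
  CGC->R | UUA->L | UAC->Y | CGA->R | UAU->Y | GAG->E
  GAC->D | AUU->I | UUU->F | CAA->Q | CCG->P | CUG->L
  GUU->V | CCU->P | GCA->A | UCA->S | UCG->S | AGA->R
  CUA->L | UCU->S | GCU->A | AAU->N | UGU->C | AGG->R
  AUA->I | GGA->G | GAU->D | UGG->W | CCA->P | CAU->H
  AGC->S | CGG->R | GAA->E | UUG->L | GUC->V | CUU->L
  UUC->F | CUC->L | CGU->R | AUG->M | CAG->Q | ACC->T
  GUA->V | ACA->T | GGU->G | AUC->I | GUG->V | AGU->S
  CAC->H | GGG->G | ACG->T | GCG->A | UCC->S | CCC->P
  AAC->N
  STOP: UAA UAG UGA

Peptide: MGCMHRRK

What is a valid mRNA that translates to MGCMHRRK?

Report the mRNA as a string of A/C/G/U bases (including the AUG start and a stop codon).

Answer: mRNA: AUGGGAUGCAUGCACAGAAGAAAAUAA

Derivation:
residue 1: M -> AUG (start codon)
residue 2: G codons sorted = GGA,GGC,GGG,GGU -> pick first = GGA
residue 3: C codons sorted = UGC,UGU -> pick first = UGC
residue 4: M -> AUG (only codon)
residue 5: H codons sorted = CAC,CAU -> pick first = CAC
residue 6: R codons sorted = AGA,AGG,CGA,CGC,CGG,CGU -> pick first = AGA
residue 7: R codons sorted = AGA,AGG,CGA,CGC,CGG,CGU -> pick first = AGA
residue 8: K codons sorted = AAA,AAG -> pick first = AAA
terminator: stop codons sorted = UAA,UAG,UGA -> pick first = UAA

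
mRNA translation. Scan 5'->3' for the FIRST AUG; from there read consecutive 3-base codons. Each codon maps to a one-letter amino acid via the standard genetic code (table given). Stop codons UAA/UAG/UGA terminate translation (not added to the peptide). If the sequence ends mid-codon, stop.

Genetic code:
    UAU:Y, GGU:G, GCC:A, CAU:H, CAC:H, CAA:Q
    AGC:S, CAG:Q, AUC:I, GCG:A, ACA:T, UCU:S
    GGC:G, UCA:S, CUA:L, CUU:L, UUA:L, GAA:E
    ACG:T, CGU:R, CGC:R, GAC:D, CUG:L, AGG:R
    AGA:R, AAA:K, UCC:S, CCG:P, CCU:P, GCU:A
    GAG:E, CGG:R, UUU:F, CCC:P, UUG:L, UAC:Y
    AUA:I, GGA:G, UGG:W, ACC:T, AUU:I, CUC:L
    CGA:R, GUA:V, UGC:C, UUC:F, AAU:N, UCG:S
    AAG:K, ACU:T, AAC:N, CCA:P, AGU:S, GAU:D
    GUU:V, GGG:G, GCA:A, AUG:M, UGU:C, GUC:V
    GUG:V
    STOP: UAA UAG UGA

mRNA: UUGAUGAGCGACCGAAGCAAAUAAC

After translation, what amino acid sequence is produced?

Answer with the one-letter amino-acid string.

start AUG at pos 3
pos 3: AUG -> M; peptide=M
pos 6: AGC -> S; peptide=MS
pos 9: GAC -> D; peptide=MSD
pos 12: CGA -> R; peptide=MSDR
pos 15: AGC -> S; peptide=MSDRS
pos 18: AAA -> K; peptide=MSDRSK
pos 21: UAA -> STOP

Answer: MSDRSK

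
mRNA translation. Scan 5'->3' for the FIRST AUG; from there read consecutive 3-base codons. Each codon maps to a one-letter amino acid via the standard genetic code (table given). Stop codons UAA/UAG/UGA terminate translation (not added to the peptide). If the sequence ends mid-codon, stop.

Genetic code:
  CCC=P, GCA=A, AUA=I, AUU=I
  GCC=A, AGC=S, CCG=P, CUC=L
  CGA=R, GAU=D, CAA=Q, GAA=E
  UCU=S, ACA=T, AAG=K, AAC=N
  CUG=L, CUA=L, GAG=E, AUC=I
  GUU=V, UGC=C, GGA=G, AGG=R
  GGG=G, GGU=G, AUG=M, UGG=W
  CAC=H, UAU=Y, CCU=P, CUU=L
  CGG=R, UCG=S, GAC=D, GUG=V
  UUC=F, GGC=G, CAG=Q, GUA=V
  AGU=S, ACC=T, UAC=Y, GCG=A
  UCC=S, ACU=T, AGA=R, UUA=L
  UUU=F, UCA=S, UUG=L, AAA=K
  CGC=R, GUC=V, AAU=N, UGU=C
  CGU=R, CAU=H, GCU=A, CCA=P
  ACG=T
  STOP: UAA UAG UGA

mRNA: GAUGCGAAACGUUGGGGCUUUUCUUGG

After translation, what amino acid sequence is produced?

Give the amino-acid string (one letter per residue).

start AUG at pos 1
pos 1: AUG -> M; peptide=M
pos 4: CGA -> R; peptide=MR
pos 7: AAC -> N; peptide=MRN
pos 10: GUU -> V; peptide=MRNV
pos 13: GGG -> G; peptide=MRNVG
pos 16: GCU -> A; peptide=MRNVGA
pos 19: UUU -> F; peptide=MRNVGAF
pos 22: CUU -> L; peptide=MRNVGAFL
pos 25: only 2 nt remain (<3), stop (end of mRNA)

Answer: MRNVGAFL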